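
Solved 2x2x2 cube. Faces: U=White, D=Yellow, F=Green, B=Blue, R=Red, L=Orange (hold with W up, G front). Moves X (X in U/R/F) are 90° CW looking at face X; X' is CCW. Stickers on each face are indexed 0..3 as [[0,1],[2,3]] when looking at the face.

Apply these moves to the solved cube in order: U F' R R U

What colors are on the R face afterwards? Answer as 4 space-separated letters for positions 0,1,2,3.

Answer: G O B Y

Derivation:
After move 1 (U): U=WWWW F=RRGG R=BBRR B=OOBB L=GGOO
After move 2 (F'): F=RGRG U=WWBR R=YBYR D=GOYY L=GWOW
After move 3 (R): R=YYRB U=WGBG F=RORY D=GBYO B=ROWB
After move 4 (R): R=RYBY U=WOBY F=RBRO D=GWYR B=GOGB
After move 5 (U): U=BWYO F=RYRO R=GOBY B=GWGB L=RBOW
Query: R face = GOBY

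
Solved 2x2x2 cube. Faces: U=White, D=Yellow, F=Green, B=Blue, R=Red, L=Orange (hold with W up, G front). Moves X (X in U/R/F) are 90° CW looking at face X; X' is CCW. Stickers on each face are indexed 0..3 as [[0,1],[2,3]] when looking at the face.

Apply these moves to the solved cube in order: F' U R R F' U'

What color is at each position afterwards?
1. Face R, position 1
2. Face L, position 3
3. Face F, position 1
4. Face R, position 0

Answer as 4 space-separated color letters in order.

After move 1 (F'): F=GGGG U=WWRR R=YRYR D=OOYY L=OWOW
After move 2 (U): U=RWRW F=YRGG R=BBYR B=OWBB L=GGOW
After move 3 (R): R=YBRB U=RRRG F=YOGY D=OBYO B=WWWB
After move 4 (R): R=RYBB U=RORY F=YBGO D=OWYW B=GWRB
After move 5 (F'): F=BOYG U=RORB R=WYOB D=GWYW L=GYOR
After move 6 (U'): U=OBRR F=GYYG R=BOOB B=WYRB L=GWOR
Query 1: R[1] = O
Query 2: L[3] = R
Query 3: F[1] = Y
Query 4: R[0] = B

Answer: O R Y B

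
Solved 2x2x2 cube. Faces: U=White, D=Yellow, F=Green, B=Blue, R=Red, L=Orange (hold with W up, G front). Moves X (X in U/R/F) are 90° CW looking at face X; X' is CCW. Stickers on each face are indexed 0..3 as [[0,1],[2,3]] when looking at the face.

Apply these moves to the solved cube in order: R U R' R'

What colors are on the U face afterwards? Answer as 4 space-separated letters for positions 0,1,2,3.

Answer: W B G B

Derivation:
After move 1 (R): R=RRRR U=WGWG F=GYGY D=YBYB B=WBWB
After move 2 (U): U=WWGG F=RRGY R=WBRR B=OOWB L=GYOO
After move 3 (R'): R=BRWR U=WWGO F=RWGG D=YRYY B=BOBB
After move 4 (R'): R=RRBW U=WBGB F=RWGO D=YWYG B=YORB
Query: U face = WBGB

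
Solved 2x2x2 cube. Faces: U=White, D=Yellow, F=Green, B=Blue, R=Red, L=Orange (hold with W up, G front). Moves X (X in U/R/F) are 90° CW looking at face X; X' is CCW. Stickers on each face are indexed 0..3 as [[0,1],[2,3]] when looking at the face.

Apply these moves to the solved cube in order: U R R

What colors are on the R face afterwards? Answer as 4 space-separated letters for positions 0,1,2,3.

After move 1 (U): U=WWWW F=RRGG R=BBRR B=OOBB L=GGOO
After move 2 (R): R=RBRB U=WRWG F=RYGY D=YBYO B=WOWB
After move 3 (R): R=RRBB U=WYWY F=RBGO D=YWYW B=GORB
Query: R face = RRBB

Answer: R R B B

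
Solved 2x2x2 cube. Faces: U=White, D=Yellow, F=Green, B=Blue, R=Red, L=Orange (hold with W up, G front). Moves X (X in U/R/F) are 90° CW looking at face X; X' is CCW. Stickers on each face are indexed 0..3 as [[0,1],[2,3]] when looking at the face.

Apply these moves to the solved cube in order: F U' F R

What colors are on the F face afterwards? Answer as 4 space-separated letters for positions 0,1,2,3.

After move 1 (F): F=GGGG U=WWOO R=WRWR D=RRYY L=OYOY
After move 2 (U'): U=WOWO F=OYGG R=GGWR B=WRBB L=BBOY
After move 3 (F): F=GOGY U=WOYB R=WGOR D=WGYY L=BROR
After move 4 (R): R=OWRG U=WOYY F=GGGY D=WBYW B=BROB
Query: F face = GGGY

Answer: G G G Y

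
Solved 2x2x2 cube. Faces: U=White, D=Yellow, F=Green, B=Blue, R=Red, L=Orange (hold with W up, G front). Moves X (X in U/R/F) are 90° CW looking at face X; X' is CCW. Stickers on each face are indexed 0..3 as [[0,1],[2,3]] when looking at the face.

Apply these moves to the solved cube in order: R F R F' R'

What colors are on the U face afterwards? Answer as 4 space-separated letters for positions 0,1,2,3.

Answer: W G G O

Derivation:
After move 1 (R): R=RRRR U=WGWG F=GYGY D=YBYB B=WBWB
After move 2 (F): F=GGYY U=WGOO R=WRGR D=RRYB L=OYOB
After move 3 (R): R=GWRR U=WGOY F=GRYB D=RWYW B=OBGB
After move 4 (F'): F=RBGY U=WGGR R=WWRR D=YBYW L=OYOO
After move 5 (R'): R=WRWR U=WGGO F=RGGR D=YBYY B=WBBB
Query: U face = WGGO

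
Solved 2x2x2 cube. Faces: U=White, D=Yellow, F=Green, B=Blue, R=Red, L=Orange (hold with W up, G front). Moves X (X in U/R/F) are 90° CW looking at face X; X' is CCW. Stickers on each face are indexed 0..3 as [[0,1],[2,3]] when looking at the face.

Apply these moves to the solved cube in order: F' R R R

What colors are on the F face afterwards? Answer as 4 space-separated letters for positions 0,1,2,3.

Answer: G W G R

Derivation:
After move 1 (F'): F=GGGG U=WWRR R=YRYR D=OOYY L=OWOW
After move 2 (R): R=YYRR U=WGRG F=GOGY D=OBYB B=RBWB
After move 3 (R): R=RYRY U=WORY F=GBGB D=OWYR B=GBGB
After move 4 (R): R=RRYY U=WBRB F=GWGR D=OGYG B=YBOB
Query: F face = GWGR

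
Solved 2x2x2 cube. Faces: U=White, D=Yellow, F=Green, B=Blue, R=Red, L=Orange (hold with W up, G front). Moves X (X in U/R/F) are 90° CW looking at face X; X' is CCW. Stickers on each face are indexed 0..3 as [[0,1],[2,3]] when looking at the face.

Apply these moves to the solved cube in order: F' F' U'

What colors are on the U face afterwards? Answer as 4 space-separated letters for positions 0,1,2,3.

Answer: W Y W Y

Derivation:
After move 1 (F'): F=GGGG U=WWRR R=YRYR D=OOYY L=OWOW
After move 2 (F'): F=GGGG U=WWYY R=OROR D=WWYY L=OROR
After move 3 (U'): U=WYWY F=ORGG R=GGOR B=ORBB L=BBOR
Query: U face = WYWY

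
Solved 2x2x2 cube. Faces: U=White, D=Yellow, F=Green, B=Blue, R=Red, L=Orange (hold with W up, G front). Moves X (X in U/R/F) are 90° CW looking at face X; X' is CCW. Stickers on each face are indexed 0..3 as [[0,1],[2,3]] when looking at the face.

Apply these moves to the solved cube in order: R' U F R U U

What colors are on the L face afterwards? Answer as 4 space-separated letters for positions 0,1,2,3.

Answer: B B O G

Derivation:
After move 1 (R'): R=RRRR U=WBWB F=GWGW D=YGYG B=YBYB
After move 2 (U): U=WWBB F=RRGW R=YBRR B=OOYB L=GWOO
After move 3 (F): F=GRWR U=WWOW R=BBBR D=RYYG L=GYOG
After move 4 (R): R=BBRB U=WROR F=GYWG D=RYYO B=WOWB
After move 5 (U): U=OWRR F=BBWG R=WORB B=GYWB L=GYOG
After move 6 (U): U=RORW F=WOWG R=GYRB B=GYWB L=BBOG
Query: L face = BBOG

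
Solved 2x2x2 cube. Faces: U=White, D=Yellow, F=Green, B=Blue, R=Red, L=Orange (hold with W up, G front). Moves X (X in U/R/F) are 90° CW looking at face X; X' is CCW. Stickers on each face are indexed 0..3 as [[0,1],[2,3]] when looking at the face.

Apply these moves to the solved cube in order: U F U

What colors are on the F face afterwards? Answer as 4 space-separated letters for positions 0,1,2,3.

Answer: W B G R

Derivation:
After move 1 (U): U=WWWW F=RRGG R=BBRR B=OOBB L=GGOO
After move 2 (F): F=GRGR U=WWOG R=WBWR D=RBYY L=GYOY
After move 3 (U): U=OWGW F=WBGR R=OOWR B=GYBB L=GROY
Query: F face = WBGR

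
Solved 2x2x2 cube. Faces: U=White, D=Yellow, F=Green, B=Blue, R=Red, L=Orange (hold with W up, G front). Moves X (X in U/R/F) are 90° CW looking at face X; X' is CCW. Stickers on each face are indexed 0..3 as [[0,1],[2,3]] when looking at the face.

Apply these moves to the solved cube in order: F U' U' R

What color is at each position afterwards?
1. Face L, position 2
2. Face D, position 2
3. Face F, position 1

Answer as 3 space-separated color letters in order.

Answer: O Y R

Derivation:
After move 1 (F): F=GGGG U=WWOO R=WRWR D=RRYY L=OYOY
After move 2 (U'): U=WOWO F=OYGG R=GGWR B=WRBB L=BBOY
After move 3 (U'): U=OOWW F=BBGG R=OYWR B=GGBB L=WROY
After move 4 (R): R=WORY U=OBWG F=BRGY D=RBYG B=WGOB
Query 1: L[2] = O
Query 2: D[2] = Y
Query 3: F[1] = R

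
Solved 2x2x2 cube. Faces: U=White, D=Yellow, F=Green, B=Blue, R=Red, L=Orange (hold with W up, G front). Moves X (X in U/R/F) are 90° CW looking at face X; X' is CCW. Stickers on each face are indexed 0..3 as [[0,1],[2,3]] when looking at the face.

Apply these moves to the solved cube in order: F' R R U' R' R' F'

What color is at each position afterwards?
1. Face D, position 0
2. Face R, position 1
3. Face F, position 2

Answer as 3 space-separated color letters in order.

After move 1 (F'): F=GGGG U=WWRR R=YRYR D=OOYY L=OWOW
After move 2 (R): R=YYRR U=WGRG F=GOGY D=OBYB B=RBWB
After move 3 (R): R=RYRY U=WORY F=GBGB D=OWYR B=GBGB
After move 4 (U'): U=OYWR F=OWGB R=GBRY B=RYGB L=GBOW
After move 5 (R'): R=BYGR U=OGWR F=OYGR D=OWYB B=RYWB
After move 6 (R'): R=YRBG U=OWWR F=OGGR D=OYYR B=BYWB
After move 7 (F'): F=GROG U=OWYB R=YROG D=BWYR L=GROW
Query 1: D[0] = B
Query 2: R[1] = R
Query 3: F[2] = O

Answer: B R O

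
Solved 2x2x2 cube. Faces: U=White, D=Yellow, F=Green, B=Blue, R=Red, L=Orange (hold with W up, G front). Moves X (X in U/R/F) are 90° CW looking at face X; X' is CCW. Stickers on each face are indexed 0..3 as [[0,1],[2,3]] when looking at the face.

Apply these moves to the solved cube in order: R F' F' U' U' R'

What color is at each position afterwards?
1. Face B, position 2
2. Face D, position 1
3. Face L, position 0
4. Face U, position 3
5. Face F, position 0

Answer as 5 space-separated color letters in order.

After move 1 (R): R=RRRR U=WGWG F=GYGY D=YBYB B=WBWB
After move 2 (F'): F=YYGG U=WGRR R=BRYR D=OOYB L=OGOW
After move 3 (F'): F=YGYG U=WGBY R=OROR D=GWYB L=OROR
After move 4 (U'): U=GYWB F=ORYG R=YGOR B=ORWB L=WBOR
After move 5 (U'): U=YBGW F=WBYG R=OROR B=YGWB L=OROR
After move 6 (R'): R=RROO U=YWGY F=WBYW D=GBYG B=BGWB
Query 1: B[2] = W
Query 2: D[1] = B
Query 3: L[0] = O
Query 4: U[3] = Y
Query 5: F[0] = W

Answer: W B O Y W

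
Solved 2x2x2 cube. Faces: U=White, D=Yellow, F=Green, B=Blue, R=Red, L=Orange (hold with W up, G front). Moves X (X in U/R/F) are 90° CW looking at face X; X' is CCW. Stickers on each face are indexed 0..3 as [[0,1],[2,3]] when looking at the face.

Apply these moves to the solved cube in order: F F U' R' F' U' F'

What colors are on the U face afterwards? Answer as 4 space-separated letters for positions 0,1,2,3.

After move 1 (F): F=GGGG U=WWOO R=WRWR D=RRYY L=OYOY
After move 2 (F): F=GGGG U=WWYY R=OROR D=WWYY L=OROR
After move 3 (U'): U=WYWY F=ORGG R=GGOR B=ORBB L=BBOR
After move 4 (R'): R=GRGO U=WBWO F=OYGY D=WRYG B=YRWB
After move 5 (F'): F=YYOG U=WBGG R=RRWO D=BRYG L=BOOW
After move 6 (U'): U=BGWG F=BOOG R=YYWO B=RRWB L=YROW
After move 7 (F'): F=OGBO U=BGYW R=RYBO D=RWYG L=YGOW
Query: U face = BGYW

Answer: B G Y W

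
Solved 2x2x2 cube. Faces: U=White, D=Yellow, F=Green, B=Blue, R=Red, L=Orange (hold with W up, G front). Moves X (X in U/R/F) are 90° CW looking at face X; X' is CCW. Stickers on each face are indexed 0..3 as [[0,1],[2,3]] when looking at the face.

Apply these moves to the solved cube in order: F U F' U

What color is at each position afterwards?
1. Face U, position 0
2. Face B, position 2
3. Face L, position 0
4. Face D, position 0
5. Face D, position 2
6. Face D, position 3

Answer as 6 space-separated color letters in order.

After move 1 (F): F=GGGG U=WWOO R=WRWR D=RRYY L=OYOY
After move 2 (U): U=OWOW F=WRGG R=BBWR B=OYBB L=GGOY
After move 3 (F'): F=RGWG U=OWBW R=RBRR D=GYYY L=GWOO
After move 4 (U): U=BOWW F=RBWG R=OYRR B=GWBB L=RGOO
Query 1: U[0] = B
Query 2: B[2] = B
Query 3: L[0] = R
Query 4: D[0] = G
Query 5: D[2] = Y
Query 6: D[3] = Y

Answer: B B R G Y Y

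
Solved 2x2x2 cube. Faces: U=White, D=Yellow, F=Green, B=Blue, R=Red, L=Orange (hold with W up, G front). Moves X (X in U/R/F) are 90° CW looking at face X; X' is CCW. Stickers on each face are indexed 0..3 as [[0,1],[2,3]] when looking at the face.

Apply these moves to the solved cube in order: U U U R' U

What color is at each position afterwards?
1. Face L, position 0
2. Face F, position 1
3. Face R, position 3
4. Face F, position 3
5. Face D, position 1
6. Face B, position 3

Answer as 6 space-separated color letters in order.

After move 1 (U): U=WWWW F=RRGG R=BBRR B=OOBB L=GGOO
After move 2 (U): U=WWWW F=BBGG R=OORR B=GGBB L=RROO
After move 3 (U): U=WWWW F=OOGG R=GGRR B=RRBB L=BBOO
After move 4 (R'): R=GRGR U=WBWR F=OWGW D=YOYG B=YRYB
After move 5 (U): U=WWRB F=GRGW R=YRGR B=BBYB L=OWOO
Query 1: L[0] = O
Query 2: F[1] = R
Query 3: R[3] = R
Query 4: F[3] = W
Query 5: D[1] = O
Query 6: B[3] = B

Answer: O R R W O B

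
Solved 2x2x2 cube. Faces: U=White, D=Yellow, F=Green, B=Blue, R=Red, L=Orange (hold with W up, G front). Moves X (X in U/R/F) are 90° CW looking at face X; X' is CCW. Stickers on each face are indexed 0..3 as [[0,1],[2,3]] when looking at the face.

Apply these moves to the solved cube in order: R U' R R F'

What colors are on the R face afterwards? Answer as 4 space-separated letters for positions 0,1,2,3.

After move 1 (R): R=RRRR U=WGWG F=GYGY D=YBYB B=WBWB
After move 2 (U'): U=GGWW F=OOGY R=GYRR B=RRWB L=WBOO
After move 3 (R): R=RGRY U=GOWY F=OBGB D=YWYR B=WRGB
After move 4 (R): R=RRYG U=GBWB F=OWGR D=YGYW B=YROB
After move 5 (F'): F=WROG U=GBRY R=GRYG D=BOYW L=WBOW
Query: R face = GRYG

Answer: G R Y G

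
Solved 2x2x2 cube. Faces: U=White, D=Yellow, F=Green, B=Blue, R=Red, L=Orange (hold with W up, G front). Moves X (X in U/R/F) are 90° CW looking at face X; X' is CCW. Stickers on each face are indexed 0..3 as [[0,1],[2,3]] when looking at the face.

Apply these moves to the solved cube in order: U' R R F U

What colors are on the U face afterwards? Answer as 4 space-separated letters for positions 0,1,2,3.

After move 1 (U'): U=WWWW F=OOGG R=GGRR B=RRBB L=BBOO
After move 2 (R): R=RGRG U=WOWG F=OYGY D=YBYR B=WRWB
After move 3 (R): R=RRGG U=WYWY F=OBGR D=YWYW B=GROB
After move 4 (F): F=GORB U=WYOB R=WRYG D=GRYW L=BYOW
After move 5 (U): U=OWBY F=WRRB R=GRYG B=BYOB L=GOOW
Query: U face = OWBY

Answer: O W B Y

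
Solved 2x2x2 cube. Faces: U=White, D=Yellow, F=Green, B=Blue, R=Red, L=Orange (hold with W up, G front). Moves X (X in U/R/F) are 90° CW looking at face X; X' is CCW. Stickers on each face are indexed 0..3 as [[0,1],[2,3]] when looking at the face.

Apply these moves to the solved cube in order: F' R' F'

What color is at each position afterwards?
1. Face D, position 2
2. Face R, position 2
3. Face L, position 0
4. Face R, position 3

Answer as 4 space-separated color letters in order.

After move 1 (F'): F=GGGG U=WWRR R=YRYR D=OOYY L=OWOW
After move 2 (R'): R=RRYY U=WBRB F=GWGR D=OGYG B=YBOB
After move 3 (F'): F=WRGG U=WBRY R=GROY D=WWYG L=OBOR
Query 1: D[2] = Y
Query 2: R[2] = O
Query 3: L[0] = O
Query 4: R[3] = Y

Answer: Y O O Y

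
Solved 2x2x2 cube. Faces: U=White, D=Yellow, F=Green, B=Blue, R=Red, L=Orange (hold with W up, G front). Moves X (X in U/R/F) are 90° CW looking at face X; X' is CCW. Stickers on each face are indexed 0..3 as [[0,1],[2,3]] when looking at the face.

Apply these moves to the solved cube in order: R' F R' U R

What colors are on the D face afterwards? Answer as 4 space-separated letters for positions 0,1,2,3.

Answer: R R Y O

Derivation:
After move 1 (R'): R=RRRR U=WBWB F=GWGW D=YGYG B=YBYB
After move 2 (F): F=GGWW U=WBOO R=WRBR D=RRYG L=OYOG
After move 3 (R'): R=RRWB U=WYOY F=GBWO D=RGYW B=GBRB
After move 4 (U): U=OWYY F=RRWO R=GBWB B=OYRB L=GBOG
After move 5 (R): R=WGBB U=ORYO F=RGWW D=RRYO B=YYWB
Query: D face = RRYO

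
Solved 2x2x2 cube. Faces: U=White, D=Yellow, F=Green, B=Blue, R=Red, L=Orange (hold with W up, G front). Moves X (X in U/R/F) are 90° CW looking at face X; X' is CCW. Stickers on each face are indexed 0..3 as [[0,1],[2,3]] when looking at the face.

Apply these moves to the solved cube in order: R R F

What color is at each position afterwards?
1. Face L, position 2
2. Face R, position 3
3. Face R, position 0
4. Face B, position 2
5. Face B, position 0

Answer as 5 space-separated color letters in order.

Answer: O R W G G

Derivation:
After move 1 (R): R=RRRR U=WGWG F=GYGY D=YBYB B=WBWB
After move 2 (R): R=RRRR U=WYWY F=GBGB D=YWYW B=GBGB
After move 3 (F): F=GGBB U=WYOO R=WRYR D=RRYW L=OYOW
Query 1: L[2] = O
Query 2: R[3] = R
Query 3: R[0] = W
Query 4: B[2] = G
Query 5: B[0] = G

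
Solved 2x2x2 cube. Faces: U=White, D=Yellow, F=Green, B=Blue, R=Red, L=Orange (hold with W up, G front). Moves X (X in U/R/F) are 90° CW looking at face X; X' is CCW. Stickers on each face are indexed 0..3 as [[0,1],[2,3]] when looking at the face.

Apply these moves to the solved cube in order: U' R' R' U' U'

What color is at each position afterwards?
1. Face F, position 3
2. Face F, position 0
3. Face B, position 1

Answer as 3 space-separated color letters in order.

After move 1 (U'): U=WWWW F=OOGG R=GGRR B=RRBB L=BBOO
After move 2 (R'): R=GRGR U=WBWR F=OWGW D=YOYG B=YRYB
After move 3 (R'): R=RRGG U=WYWY F=OBGR D=YWYW B=GROB
After move 4 (U'): U=YYWW F=BBGR R=OBGG B=RROB L=GROO
After move 5 (U'): U=YWYW F=GRGR R=BBGG B=OBOB L=RROO
Query 1: F[3] = R
Query 2: F[0] = G
Query 3: B[1] = B

Answer: R G B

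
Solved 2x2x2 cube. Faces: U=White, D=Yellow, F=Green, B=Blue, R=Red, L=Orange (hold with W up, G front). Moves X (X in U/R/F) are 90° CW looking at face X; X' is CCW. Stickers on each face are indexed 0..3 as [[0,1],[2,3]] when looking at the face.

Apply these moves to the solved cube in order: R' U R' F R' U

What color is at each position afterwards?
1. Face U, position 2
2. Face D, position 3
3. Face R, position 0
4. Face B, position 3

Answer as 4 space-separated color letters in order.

Answer: G W W B

Derivation:
After move 1 (R'): R=RRRR U=WBWB F=GWGW D=YGYG B=YBYB
After move 2 (U): U=WWBB F=RRGW R=YBRR B=OOYB L=GWOO
After move 3 (R'): R=BRYR U=WYBO F=RWGB D=YRYW B=GOGB
After move 4 (F): F=GRBW U=WYOW R=BROR D=YBYW L=GYOR
After move 5 (R'): R=RRBO U=WGOG F=GYBW D=YRYW B=WOBB
After move 6 (U): U=OWGG F=RRBW R=WOBO B=GYBB L=GYOR
Query 1: U[2] = G
Query 2: D[3] = W
Query 3: R[0] = W
Query 4: B[3] = B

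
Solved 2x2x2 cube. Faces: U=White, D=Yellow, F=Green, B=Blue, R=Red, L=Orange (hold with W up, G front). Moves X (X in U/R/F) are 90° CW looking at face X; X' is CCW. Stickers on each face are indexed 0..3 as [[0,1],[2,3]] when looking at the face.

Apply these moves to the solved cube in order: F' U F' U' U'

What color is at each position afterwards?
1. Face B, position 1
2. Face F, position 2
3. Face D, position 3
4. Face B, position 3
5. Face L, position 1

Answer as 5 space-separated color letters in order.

After move 1 (F'): F=GGGG U=WWRR R=YRYR D=OOYY L=OWOW
After move 2 (U): U=RWRW F=YRGG R=BBYR B=OWBB L=GGOW
After move 3 (F'): F=RGYG U=RWBY R=OBOR D=GWYY L=GWOR
After move 4 (U'): U=WYRB F=GWYG R=RGOR B=OBBB L=OWOR
After move 5 (U'): U=YBWR F=OWYG R=GWOR B=RGBB L=OBOR
Query 1: B[1] = G
Query 2: F[2] = Y
Query 3: D[3] = Y
Query 4: B[3] = B
Query 5: L[1] = B

Answer: G Y Y B B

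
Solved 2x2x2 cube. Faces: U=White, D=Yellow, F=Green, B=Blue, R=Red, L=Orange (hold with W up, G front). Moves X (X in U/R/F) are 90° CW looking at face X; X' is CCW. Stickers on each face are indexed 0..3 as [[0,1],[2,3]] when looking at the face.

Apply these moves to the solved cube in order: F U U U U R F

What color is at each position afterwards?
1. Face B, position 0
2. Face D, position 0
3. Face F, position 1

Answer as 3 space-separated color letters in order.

After move 1 (F): F=GGGG U=WWOO R=WRWR D=RRYY L=OYOY
After move 2 (U): U=OWOW F=WRGG R=BBWR B=OYBB L=GGOY
After move 3 (U): U=OOWW F=BBGG R=OYWR B=GGBB L=WROY
After move 4 (U): U=WOWO F=OYGG R=GGWR B=WRBB L=BBOY
After move 5 (U): U=WWOO F=GGGG R=WRWR B=BBBB L=OYOY
After move 6 (R): R=WWRR U=WGOG F=GRGY D=RBYB B=OBWB
After move 7 (F): F=GGYR U=WGYY R=OWGR D=RWYB L=OROB
Query 1: B[0] = O
Query 2: D[0] = R
Query 3: F[1] = G

Answer: O R G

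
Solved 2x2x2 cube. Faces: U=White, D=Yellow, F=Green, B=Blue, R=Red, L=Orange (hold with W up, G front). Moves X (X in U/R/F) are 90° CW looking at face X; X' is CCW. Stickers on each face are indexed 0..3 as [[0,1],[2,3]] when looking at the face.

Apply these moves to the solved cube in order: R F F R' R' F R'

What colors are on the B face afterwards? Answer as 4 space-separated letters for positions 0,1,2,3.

Answer: Y B R B

Derivation:
After move 1 (R): R=RRRR U=WGWG F=GYGY D=YBYB B=WBWB
After move 2 (F): F=GGYY U=WGOO R=WRGR D=RRYB L=OYOB
After move 3 (F): F=YGYG U=WGBY R=OROR D=GWYB L=OROR
After move 4 (R'): R=RROO U=WWBW F=YGYY D=GGYG B=BBWB
After move 5 (R'): R=RORO U=WWBB F=YWYW D=GGYY B=GBGB
After move 6 (F): F=YYWW U=WWRR R=BOBO D=RRYY L=OGOG
After move 7 (R'): R=OOBB U=WGRG F=YWWR D=RYYW B=YBRB
Query: B face = YBRB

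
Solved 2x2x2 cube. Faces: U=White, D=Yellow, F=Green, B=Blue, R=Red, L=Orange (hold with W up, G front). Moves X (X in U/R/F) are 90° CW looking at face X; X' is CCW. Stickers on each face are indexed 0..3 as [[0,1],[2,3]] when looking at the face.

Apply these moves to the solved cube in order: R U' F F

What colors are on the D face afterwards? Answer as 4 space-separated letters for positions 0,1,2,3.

Answer: W W Y B

Derivation:
After move 1 (R): R=RRRR U=WGWG F=GYGY D=YBYB B=WBWB
After move 2 (U'): U=GGWW F=OOGY R=GYRR B=RRWB L=WBOO
After move 3 (F): F=GOYO U=GGOB R=WYWR D=RGYB L=WYOB
After move 4 (F): F=YGOO U=GGBY R=OYBR D=WWYB L=WROG
Query: D face = WWYB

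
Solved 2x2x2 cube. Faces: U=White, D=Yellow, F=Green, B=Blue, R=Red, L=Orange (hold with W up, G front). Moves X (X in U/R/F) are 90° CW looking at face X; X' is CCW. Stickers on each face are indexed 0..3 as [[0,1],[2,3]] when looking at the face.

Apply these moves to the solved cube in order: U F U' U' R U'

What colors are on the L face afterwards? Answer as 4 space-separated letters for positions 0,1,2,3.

Answer: W R O Y

Derivation:
After move 1 (U): U=WWWW F=RRGG R=BBRR B=OOBB L=GGOO
After move 2 (F): F=GRGR U=WWOG R=WBWR D=RBYY L=GYOY
After move 3 (U'): U=WGWO F=GYGR R=GRWR B=WBBB L=OOOY
After move 4 (U'): U=GOWW F=OOGR R=GYWR B=GRBB L=WBOY
After move 5 (R): R=WGRY U=GOWR F=OBGY D=RBYG B=WROB
After move 6 (U'): U=ORGW F=WBGY R=OBRY B=WGOB L=WROY
Query: L face = WROY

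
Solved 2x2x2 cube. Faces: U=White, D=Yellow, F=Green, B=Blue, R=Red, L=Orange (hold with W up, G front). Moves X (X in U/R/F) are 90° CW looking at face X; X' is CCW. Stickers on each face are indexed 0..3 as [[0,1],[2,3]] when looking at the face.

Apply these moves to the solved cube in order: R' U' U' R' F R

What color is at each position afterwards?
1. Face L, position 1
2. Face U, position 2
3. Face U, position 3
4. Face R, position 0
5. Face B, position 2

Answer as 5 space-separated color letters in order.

After move 1 (R'): R=RRRR U=WBWB F=GWGW D=YGYG B=YBYB
After move 2 (U'): U=BBWW F=OOGW R=GWRR B=RRYB L=YBOO
After move 3 (U'): U=BWBW F=YBGW R=OORR B=GWYB L=RROO
After move 4 (R'): R=OROR U=BYBG F=YWGW D=YBYW B=GWGB
After move 5 (F): F=GYWW U=BYOR R=BRGR D=OOYW L=RYOB
After move 6 (R): R=GBRR U=BYOW F=GOWW D=OGYG B=RWYB
Query 1: L[1] = Y
Query 2: U[2] = O
Query 3: U[3] = W
Query 4: R[0] = G
Query 5: B[2] = Y

Answer: Y O W G Y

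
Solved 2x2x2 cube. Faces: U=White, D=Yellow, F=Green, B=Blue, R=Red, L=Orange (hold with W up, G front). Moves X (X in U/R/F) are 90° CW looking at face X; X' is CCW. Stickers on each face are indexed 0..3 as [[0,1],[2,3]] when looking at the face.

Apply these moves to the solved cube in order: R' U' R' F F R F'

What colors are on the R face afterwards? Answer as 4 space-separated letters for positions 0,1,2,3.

After move 1 (R'): R=RRRR U=WBWB F=GWGW D=YGYG B=YBYB
After move 2 (U'): U=BBWW F=OOGW R=GWRR B=RRYB L=YBOO
After move 3 (R'): R=WRGR U=BYWR F=OBGW D=YOYW B=GRGB
After move 4 (F): F=GOWB U=BYOB R=WRRR D=GWYW L=YYOO
After move 5 (F): F=WGBO U=BYOY R=ORBR D=RWYW L=YGOW
After move 6 (R): R=BORR U=BGOO F=WWBW D=RGYG B=YRYB
After move 7 (F'): F=WWWB U=BGBR R=GORR D=GWYG L=YOOO
Query: R face = GORR

Answer: G O R R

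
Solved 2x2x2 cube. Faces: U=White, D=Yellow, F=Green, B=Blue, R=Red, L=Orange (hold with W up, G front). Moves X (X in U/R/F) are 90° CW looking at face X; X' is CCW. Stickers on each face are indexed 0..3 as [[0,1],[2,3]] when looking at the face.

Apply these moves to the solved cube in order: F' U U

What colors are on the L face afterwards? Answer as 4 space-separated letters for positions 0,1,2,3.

Answer: Y R O W

Derivation:
After move 1 (F'): F=GGGG U=WWRR R=YRYR D=OOYY L=OWOW
After move 2 (U): U=RWRW F=YRGG R=BBYR B=OWBB L=GGOW
After move 3 (U): U=RRWW F=BBGG R=OWYR B=GGBB L=YROW
Query: L face = YROW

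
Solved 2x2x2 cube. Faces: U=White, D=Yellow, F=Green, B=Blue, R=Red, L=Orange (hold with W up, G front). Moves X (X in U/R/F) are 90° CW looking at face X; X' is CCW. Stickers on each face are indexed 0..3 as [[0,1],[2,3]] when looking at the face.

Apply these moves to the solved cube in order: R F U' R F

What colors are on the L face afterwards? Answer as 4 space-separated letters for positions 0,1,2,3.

After move 1 (R): R=RRRR U=WGWG F=GYGY D=YBYB B=WBWB
After move 2 (F): F=GGYY U=WGOO R=WRGR D=RRYB L=OYOB
After move 3 (U'): U=GOWO F=OYYY R=GGGR B=WRWB L=WBOB
After move 4 (R): R=GGRG U=GYWY F=ORYB D=RWYW B=OROB
After move 5 (F): F=YOBR U=GYBB R=WGYG D=RGYW L=WROW
Query: L face = WROW

Answer: W R O W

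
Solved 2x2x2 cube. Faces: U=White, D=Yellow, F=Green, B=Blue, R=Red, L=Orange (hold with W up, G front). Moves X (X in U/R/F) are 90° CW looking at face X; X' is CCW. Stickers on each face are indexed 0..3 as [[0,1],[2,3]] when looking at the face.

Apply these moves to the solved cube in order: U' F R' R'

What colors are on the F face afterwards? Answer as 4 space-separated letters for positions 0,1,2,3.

After move 1 (U'): U=WWWW F=OOGG R=GGRR B=RRBB L=BBOO
After move 2 (F): F=GOGO U=WWOB R=WGWR D=RGYY L=BYOY
After move 3 (R'): R=GRWW U=WBOR F=GWGB D=ROYO B=YRGB
After move 4 (R'): R=RWGW U=WGOY F=GBGR D=RWYB B=OROB
Query: F face = GBGR

Answer: G B G R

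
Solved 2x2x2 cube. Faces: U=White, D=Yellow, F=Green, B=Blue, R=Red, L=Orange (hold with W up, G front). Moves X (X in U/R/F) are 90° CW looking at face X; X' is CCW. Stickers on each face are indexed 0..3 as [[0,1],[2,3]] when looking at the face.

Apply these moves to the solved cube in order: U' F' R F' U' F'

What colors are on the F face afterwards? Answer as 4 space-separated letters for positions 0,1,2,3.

Answer: G O B O

Derivation:
After move 1 (U'): U=WWWW F=OOGG R=GGRR B=RRBB L=BBOO
After move 2 (F'): F=OGOG U=WWGR R=YGYR D=BOYY L=BWOW
After move 3 (R): R=YYRG U=WGGG F=OOOY D=BBYR B=RRWB
After move 4 (F'): F=OYOO U=WGYR R=BYBG D=WWYR L=BGOG
After move 5 (U'): U=GRWY F=BGOO R=OYBG B=BYWB L=RROG
After move 6 (F'): F=GOBO U=GROB R=WYWG D=RGYR L=RYOW
Query: F face = GOBO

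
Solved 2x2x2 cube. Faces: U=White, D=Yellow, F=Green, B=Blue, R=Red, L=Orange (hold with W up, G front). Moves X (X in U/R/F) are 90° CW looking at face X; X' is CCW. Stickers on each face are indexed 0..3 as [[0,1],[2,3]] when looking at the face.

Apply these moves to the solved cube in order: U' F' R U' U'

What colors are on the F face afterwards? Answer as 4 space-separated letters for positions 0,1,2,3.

Answer: R R O Y

Derivation:
After move 1 (U'): U=WWWW F=OOGG R=GGRR B=RRBB L=BBOO
After move 2 (F'): F=OGOG U=WWGR R=YGYR D=BOYY L=BWOW
After move 3 (R): R=YYRG U=WGGG F=OOOY D=BBYR B=RRWB
After move 4 (U'): U=GGWG F=BWOY R=OORG B=YYWB L=RROW
After move 5 (U'): U=GGGW F=RROY R=BWRG B=OOWB L=YYOW
Query: F face = RROY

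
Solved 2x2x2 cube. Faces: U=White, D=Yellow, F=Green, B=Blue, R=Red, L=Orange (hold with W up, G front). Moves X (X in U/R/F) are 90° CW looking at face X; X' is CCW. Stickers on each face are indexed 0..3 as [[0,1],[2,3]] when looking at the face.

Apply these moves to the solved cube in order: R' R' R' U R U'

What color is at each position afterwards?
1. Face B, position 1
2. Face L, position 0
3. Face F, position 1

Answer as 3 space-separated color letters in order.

After move 1 (R'): R=RRRR U=WBWB F=GWGW D=YGYG B=YBYB
After move 2 (R'): R=RRRR U=WYWY F=GBGB D=YWYW B=GBGB
After move 3 (R'): R=RRRR U=WGWG F=GYGY D=YBYB B=WBWB
After move 4 (U): U=WWGG F=RRGY R=WBRR B=OOWB L=GYOO
After move 5 (R): R=RWRB U=WRGY F=RBGB D=YWYO B=GOWB
After move 6 (U'): U=RYWG F=GYGB R=RBRB B=RWWB L=GOOO
Query 1: B[1] = W
Query 2: L[0] = G
Query 3: F[1] = Y

Answer: W G Y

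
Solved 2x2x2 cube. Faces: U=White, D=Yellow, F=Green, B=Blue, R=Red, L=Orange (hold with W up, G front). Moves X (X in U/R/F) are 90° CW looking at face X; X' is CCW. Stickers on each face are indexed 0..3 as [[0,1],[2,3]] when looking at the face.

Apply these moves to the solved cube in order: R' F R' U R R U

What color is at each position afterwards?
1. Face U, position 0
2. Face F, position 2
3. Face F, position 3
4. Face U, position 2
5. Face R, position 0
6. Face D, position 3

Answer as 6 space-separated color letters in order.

Answer: Y W O W O Y

Derivation:
After move 1 (R'): R=RRRR U=WBWB F=GWGW D=YGYG B=YBYB
After move 2 (F): F=GGWW U=WBOO R=WRBR D=RRYG L=OYOG
After move 3 (R'): R=RRWB U=WYOY F=GBWO D=RGYW B=GBRB
After move 4 (U): U=OWYY F=RRWO R=GBWB B=OYRB L=GBOG
After move 5 (R): R=WGBB U=ORYO F=RGWW D=RRYO B=YYWB
After move 6 (R): R=BWBG U=OGYW F=RRWO D=RWYY B=OYRB
After move 7 (U): U=YOWG F=BWWO R=OYBG B=GBRB L=RROG
Query 1: U[0] = Y
Query 2: F[2] = W
Query 3: F[3] = O
Query 4: U[2] = W
Query 5: R[0] = O
Query 6: D[3] = Y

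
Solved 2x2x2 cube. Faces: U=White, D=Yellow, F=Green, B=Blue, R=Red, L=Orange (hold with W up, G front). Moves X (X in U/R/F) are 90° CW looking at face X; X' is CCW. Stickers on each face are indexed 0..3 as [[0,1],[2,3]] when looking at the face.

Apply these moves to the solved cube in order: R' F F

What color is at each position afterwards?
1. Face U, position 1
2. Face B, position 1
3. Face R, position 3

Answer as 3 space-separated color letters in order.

After move 1 (R'): R=RRRR U=WBWB F=GWGW D=YGYG B=YBYB
After move 2 (F): F=GGWW U=WBOO R=WRBR D=RRYG L=OYOG
After move 3 (F): F=WGWG U=WBGY R=OROR D=BWYG L=OROR
Query 1: U[1] = B
Query 2: B[1] = B
Query 3: R[3] = R

Answer: B B R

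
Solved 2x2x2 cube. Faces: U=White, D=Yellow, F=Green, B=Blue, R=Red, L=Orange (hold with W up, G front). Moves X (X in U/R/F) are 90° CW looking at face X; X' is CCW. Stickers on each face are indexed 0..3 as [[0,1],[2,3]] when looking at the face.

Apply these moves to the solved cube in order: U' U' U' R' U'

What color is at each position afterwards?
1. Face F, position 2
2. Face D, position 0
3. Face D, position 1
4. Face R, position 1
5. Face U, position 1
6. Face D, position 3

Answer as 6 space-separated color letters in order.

Answer: G Y R W O G

Derivation:
After move 1 (U'): U=WWWW F=OOGG R=GGRR B=RRBB L=BBOO
After move 2 (U'): U=WWWW F=BBGG R=OORR B=GGBB L=RROO
After move 3 (U'): U=WWWW F=RRGG R=BBRR B=OOBB L=GGOO
After move 4 (R'): R=BRBR U=WBWO F=RWGW D=YRYG B=YOYB
After move 5 (U'): U=BOWW F=GGGW R=RWBR B=BRYB L=YOOO
Query 1: F[2] = G
Query 2: D[0] = Y
Query 3: D[1] = R
Query 4: R[1] = W
Query 5: U[1] = O
Query 6: D[3] = G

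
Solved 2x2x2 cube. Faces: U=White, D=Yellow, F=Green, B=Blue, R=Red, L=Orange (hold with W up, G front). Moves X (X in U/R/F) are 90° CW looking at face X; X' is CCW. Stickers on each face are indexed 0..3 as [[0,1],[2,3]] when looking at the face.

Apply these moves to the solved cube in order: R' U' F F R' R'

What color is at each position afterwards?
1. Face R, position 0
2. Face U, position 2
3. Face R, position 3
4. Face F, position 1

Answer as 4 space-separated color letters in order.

After move 1 (R'): R=RRRR U=WBWB F=GWGW D=YGYG B=YBYB
After move 2 (U'): U=BBWW F=OOGW R=GWRR B=RRYB L=YBOO
After move 3 (F): F=GOWO U=BBOB R=WWWR D=RGYG L=YYOG
After move 4 (F): F=WGOO U=BBGY R=OWBR D=WWYG L=YROG
After move 5 (R'): R=WROB U=BYGR F=WBOY D=WGYO B=GRWB
After move 6 (R'): R=RBWO U=BWGG F=WYOR D=WBYY B=ORGB
Query 1: R[0] = R
Query 2: U[2] = G
Query 3: R[3] = O
Query 4: F[1] = Y

Answer: R G O Y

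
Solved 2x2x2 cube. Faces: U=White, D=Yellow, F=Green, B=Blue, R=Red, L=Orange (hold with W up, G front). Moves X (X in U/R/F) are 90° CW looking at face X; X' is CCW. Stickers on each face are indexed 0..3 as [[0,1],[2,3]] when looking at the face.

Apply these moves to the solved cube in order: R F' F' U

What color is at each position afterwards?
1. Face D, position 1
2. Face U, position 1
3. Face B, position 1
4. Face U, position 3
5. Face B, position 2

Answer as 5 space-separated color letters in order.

After move 1 (R): R=RRRR U=WGWG F=GYGY D=YBYB B=WBWB
After move 2 (F'): F=YYGG U=WGRR R=BRYR D=OOYB L=OGOW
After move 3 (F'): F=YGYG U=WGBY R=OROR D=GWYB L=OROR
After move 4 (U): U=BWYG F=ORYG R=WBOR B=ORWB L=YGOR
Query 1: D[1] = W
Query 2: U[1] = W
Query 3: B[1] = R
Query 4: U[3] = G
Query 5: B[2] = W

Answer: W W R G W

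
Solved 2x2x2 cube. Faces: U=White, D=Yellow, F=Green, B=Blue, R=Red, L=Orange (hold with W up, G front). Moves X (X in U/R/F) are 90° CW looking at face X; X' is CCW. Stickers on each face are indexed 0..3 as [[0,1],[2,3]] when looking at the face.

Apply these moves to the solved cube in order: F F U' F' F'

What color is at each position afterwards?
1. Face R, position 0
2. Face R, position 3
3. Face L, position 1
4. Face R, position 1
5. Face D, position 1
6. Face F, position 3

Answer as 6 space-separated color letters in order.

After move 1 (F): F=GGGG U=WWOO R=WRWR D=RRYY L=OYOY
After move 2 (F): F=GGGG U=WWYY R=OROR D=WWYY L=OROR
After move 3 (U'): U=WYWY F=ORGG R=GGOR B=ORBB L=BBOR
After move 4 (F'): F=RGOG U=WYGO R=WGWR D=BRYY L=BYOW
After move 5 (F'): F=GGRO U=WYWW R=RGBR D=YWYY L=BOOG
Query 1: R[0] = R
Query 2: R[3] = R
Query 3: L[1] = O
Query 4: R[1] = G
Query 5: D[1] = W
Query 6: F[3] = O

Answer: R R O G W O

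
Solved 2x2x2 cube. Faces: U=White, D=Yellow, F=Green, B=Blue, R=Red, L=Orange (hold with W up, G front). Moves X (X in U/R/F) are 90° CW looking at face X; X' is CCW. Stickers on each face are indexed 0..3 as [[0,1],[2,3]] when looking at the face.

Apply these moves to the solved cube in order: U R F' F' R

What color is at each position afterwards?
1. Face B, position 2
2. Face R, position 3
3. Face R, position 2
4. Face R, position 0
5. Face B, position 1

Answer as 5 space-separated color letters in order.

After move 1 (U): U=WWWW F=RRGG R=BBRR B=OOBB L=GGOO
After move 2 (R): R=RBRB U=WRWG F=RYGY D=YBYO B=WOWB
After move 3 (F'): F=YYRG U=WRRR R=BBYB D=GOYO L=GGOW
After move 4 (F'): F=YGYR U=WRBY R=OBGB D=GWYO L=GROR
After move 5 (R): R=GOBB U=WGBR F=YWYO D=GWYW B=YORB
Query 1: B[2] = R
Query 2: R[3] = B
Query 3: R[2] = B
Query 4: R[0] = G
Query 5: B[1] = O

Answer: R B B G O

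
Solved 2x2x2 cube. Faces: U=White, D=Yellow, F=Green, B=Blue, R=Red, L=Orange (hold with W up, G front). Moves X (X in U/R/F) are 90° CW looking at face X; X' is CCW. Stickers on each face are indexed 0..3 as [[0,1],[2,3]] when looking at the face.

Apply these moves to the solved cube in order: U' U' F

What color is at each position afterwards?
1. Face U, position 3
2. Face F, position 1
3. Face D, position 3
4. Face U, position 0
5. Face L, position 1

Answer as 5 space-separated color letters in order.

Answer: R B Y W Y

Derivation:
After move 1 (U'): U=WWWW F=OOGG R=GGRR B=RRBB L=BBOO
After move 2 (U'): U=WWWW F=BBGG R=OORR B=GGBB L=RROO
After move 3 (F): F=GBGB U=WWOR R=WOWR D=ROYY L=RYOY
Query 1: U[3] = R
Query 2: F[1] = B
Query 3: D[3] = Y
Query 4: U[0] = W
Query 5: L[1] = Y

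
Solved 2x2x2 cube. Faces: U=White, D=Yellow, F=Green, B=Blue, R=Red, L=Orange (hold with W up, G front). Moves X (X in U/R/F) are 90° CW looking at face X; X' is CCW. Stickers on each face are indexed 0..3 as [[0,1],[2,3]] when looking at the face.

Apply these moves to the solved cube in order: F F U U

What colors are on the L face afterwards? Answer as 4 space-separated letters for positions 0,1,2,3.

Answer: O R O R

Derivation:
After move 1 (F): F=GGGG U=WWOO R=WRWR D=RRYY L=OYOY
After move 2 (F): F=GGGG U=WWYY R=OROR D=WWYY L=OROR
After move 3 (U): U=YWYW F=ORGG R=BBOR B=ORBB L=GGOR
After move 4 (U): U=YYWW F=BBGG R=OROR B=GGBB L=OROR
Query: L face = OROR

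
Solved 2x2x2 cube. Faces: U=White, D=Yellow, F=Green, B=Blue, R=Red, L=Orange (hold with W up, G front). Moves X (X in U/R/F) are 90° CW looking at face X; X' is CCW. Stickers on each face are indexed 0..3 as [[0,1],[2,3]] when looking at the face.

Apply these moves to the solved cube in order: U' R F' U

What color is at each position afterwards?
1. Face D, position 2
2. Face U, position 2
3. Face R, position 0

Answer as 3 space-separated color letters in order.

Answer: Y R W

Derivation:
After move 1 (U'): U=WWWW F=OOGG R=GGRR B=RRBB L=BBOO
After move 2 (R): R=RGRG U=WOWG F=OYGY D=YBYR B=WRWB
After move 3 (F'): F=YYOG U=WORR R=BGYG D=BOYR L=BGOW
After move 4 (U): U=RWRO F=BGOG R=WRYG B=BGWB L=YYOW
Query 1: D[2] = Y
Query 2: U[2] = R
Query 3: R[0] = W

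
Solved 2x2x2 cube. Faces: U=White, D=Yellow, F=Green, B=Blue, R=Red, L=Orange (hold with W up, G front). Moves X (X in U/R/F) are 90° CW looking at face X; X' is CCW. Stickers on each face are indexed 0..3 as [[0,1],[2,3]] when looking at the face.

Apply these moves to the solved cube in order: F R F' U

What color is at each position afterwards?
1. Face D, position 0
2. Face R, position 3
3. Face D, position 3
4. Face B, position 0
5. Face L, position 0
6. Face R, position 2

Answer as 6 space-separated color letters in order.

After move 1 (F): F=GGGG U=WWOO R=WRWR D=RRYY L=OYOY
After move 2 (R): R=WWRR U=WGOG F=GRGY D=RBYB B=OBWB
After move 3 (F'): F=RYGG U=WGWR R=BWRR D=YYYB L=OGOO
After move 4 (U): U=WWRG F=BWGG R=OBRR B=OGWB L=RYOO
Query 1: D[0] = Y
Query 2: R[3] = R
Query 3: D[3] = B
Query 4: B[0] = O
Query 5: L[0] = R
Query 6: R[2] = R

Answer: Y R B O R R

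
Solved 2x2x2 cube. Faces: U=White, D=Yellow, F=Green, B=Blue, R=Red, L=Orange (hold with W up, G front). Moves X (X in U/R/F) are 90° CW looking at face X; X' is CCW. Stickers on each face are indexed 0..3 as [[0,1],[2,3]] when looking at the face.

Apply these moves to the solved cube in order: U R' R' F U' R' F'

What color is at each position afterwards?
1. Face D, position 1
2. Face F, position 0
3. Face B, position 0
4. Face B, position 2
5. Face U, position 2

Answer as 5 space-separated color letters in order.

After move 1 (U): U=WWWW F=RRGG R=BBRR B=OOBB L=GGOO
After move 2 (R'): R=BRBR U=WBWO F=RWGW D=YRYG B=YOYB
After move 3 (R'): R=RRBB U=WYWY F=RBGO D=YWYW B=GORB
After move 4 (F): F=GROB U=WYOG R=WRYB D=BRYW L=GYOW
After move 5 (U'): U=YGWO F=GYOB R=GRYB B=WRRB L=GOOW
After move 6 (R'): R=RBGY U=YRWW F=GGOO D=BYYB B=WRRB
After move 7 (F'): F=GOGO U=YRRG R=YBBY D=OWYB L=GWOW
Query 1: D[1] = W
Query 2: F[0] = G
Query 3: B[0] = W
Query 4: B[2] = R
Query 5: U[2] = R

Answer: W G W R R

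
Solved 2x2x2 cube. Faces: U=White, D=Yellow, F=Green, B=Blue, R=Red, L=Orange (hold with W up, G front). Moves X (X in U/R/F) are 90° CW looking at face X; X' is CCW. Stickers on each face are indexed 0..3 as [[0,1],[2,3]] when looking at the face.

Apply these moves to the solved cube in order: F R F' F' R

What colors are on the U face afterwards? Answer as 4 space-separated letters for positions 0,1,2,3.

Answer: W G B G

Derivation:
After move 1 (F): F=GGGG U=WWOO R=WRWR D=RRYY L=OYOY
After move 2 (R): R=WWRR U=WGOG F=GRGY D=RBYB B=OBWB
After move 3 (F'): F=RYGG U=WGWR R=BWRR D=YYYB L=OGOO
After move 4 (F'): F=YGRG U=WGBR R=YWYR D=GOYB L=OROW
After move 5 (R): R=YYRW U=WGBG F=YORB D=GWYO B=RBGB
Query: U face = WGBG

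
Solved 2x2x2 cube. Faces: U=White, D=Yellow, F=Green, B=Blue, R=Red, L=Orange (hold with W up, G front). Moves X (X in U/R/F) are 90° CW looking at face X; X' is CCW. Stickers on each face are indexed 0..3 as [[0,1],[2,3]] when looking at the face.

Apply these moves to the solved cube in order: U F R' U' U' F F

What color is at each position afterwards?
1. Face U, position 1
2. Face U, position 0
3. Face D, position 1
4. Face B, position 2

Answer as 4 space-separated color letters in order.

After move 1 (U): U=WWWW F=RRGG R=BBRR B=OOBB L=GGOO
After move 2 (F): F=GRGR U=WWOG R=WBWR D=RBYY L=GYOY
After move 3 (R'): R=BRWW U=WBOO F=GWGG D=RRYR B=YOBB
After move 4 (U'): U=BOWO F=GYGG R=GWWW B=BRBB L=YOOY
After move 5 (U'): U=OOBW F=YOGG R=GYWW B=GWBB L=BROY
After move 6 (F): F=GYGO U=OOYR R=BYWW D=WGYR L=BROR
After move 7 (F): F=GGOY U=OORR R=YYRW D=WBYR L=BWOG
Query 1: U[1] = O
Query 2: U[0] = O
Query 3: D[1] = B
Query 4: B[2] = B

Answer: O O B B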